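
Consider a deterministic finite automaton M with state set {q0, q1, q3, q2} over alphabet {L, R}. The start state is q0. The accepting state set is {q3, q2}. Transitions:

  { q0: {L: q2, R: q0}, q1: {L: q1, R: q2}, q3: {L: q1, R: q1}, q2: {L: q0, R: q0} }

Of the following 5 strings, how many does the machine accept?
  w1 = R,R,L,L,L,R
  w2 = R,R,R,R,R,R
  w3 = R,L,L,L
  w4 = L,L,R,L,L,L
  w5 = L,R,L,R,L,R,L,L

w1:
  start at q0
  read 'R': q0 → q0
  read 'R': q0 → q0
  read 'L': q0 → q2
  read 'L': q2 → q0
  read 'L': q0 → q2
  read 'R': q2 → q0
  end q0, rejected
w2:
  start at q0
  read 'R': q0 → q0
  read 'R': q0 → q0
  read 'R': q0 → q0
  read 'R': q0 → q0
  read 'R': q0 → q0
  read 'R': q0 → q0
  end q0, rejected
w3:
  start at q0
  read 'R': q0 → q0
  read 'L': q0 → q2
  read 'L': q2 → q0
  read 'L': q0 → q2
  end q2, accepted
w4:
  start at q0
  read 'L': q0 → q2
  read 'L': q2 → q0
  read 'R': q0 → q0
  read 'L': q0 → q2
  read 'L': q2 → q0
  read 'L': q0 → q2
  end q2, accepted
w5:
  start at q0
  read 'L': q0 → q2
  read 'R': q2 → q0
  read 'L': q0 → q2
  read 'R': q2 → q0
  read 'L': q0 → q2
  read 'R': q2 → q0
  read 'L': q0 → q2
  read 'L': q2 → q0
  end q0, rejected

2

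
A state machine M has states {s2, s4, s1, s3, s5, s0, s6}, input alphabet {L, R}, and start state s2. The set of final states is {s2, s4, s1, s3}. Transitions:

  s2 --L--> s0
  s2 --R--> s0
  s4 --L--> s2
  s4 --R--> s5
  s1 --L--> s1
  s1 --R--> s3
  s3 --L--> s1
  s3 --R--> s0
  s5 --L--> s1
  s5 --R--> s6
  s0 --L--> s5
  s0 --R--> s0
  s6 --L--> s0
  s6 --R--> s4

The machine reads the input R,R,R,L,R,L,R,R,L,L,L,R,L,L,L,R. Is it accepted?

Yes

Trace: s2 -R-> s0 -R-> s0 -R-> s0 -L-> s5 -R-> s6 -L-> s0 -R-> s0 -R-> s0 -L-> s5 -L-> s1 -L-> s1 -R-> s3 -L-> s1 -L-> s1 -L-> s1 -R-> s3
End state s3 is accepting.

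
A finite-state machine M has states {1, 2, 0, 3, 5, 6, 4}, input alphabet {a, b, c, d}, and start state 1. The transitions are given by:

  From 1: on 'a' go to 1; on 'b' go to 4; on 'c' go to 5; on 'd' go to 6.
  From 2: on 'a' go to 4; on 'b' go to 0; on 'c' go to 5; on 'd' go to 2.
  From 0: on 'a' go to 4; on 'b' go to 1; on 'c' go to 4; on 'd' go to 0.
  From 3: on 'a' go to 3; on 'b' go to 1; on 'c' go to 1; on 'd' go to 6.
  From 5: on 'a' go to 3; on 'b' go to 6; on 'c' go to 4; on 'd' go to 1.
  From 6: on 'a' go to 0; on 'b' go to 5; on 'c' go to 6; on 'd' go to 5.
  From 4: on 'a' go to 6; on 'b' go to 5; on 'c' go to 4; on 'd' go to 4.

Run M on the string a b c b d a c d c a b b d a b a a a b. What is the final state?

1 → 1 → 4 → 4 → 5 → 1 → 1 → 5 → 1 → 5 → 3 → 1 → 4 → 4 → 6 → 5 → 3 → 3 → 3 → 1

1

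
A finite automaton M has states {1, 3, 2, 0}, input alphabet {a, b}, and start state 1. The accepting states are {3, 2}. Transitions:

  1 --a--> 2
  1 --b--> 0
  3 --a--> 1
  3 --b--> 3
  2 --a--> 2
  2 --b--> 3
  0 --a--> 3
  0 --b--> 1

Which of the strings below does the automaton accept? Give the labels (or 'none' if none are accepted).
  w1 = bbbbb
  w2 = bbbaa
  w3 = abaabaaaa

w1: 1 → 0 → 1 → 0 → 1 → 0  → end 0, rejected
w2: 1 → 0 → 1 → 0 → 3 → 1  → end 1, rejected
w3: 1 → 2 → 3 → 1 → 2 → 3 → 1 → 2 → 2 → 2  → end 2, accepted

w3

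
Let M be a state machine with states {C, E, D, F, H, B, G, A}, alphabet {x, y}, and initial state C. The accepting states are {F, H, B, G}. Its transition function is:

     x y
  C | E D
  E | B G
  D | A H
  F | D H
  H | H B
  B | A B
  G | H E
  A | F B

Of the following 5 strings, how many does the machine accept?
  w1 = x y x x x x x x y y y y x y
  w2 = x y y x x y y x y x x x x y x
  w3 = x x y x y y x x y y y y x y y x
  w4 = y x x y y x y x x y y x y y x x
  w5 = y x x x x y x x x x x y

w1: C → E → G → H → H → H → H → H → H → B → B → B → B → A → B  → end B, accepted
w2: C → E → G → E → B → A → B → B → A → B → A → F → D → A → B → A  → end A, rejected
w3: C → E → B → B → A → B → B → A → F → H → B → B → B → A → B → B → A  → end A, rejected
w4: C → D → A → F → H → B → A → B → A → F → H → B → A → B → B → A → F  → end F, accepted
w5: C → D → A → F → D → A → B → A → F → D → A → F → H  → end H, accepted

3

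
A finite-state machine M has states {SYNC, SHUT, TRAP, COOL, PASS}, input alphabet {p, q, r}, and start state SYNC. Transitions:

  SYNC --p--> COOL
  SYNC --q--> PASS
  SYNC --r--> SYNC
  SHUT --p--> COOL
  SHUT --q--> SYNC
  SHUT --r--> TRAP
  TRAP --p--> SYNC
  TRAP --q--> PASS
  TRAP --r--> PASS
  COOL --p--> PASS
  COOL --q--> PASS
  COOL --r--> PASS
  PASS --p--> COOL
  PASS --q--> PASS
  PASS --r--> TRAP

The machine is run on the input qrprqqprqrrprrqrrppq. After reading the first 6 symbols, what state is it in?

PASS

SYNC → PASS → TRAP → SYNC → SYNC → PASS → PASS
After 6 symbols: PASS.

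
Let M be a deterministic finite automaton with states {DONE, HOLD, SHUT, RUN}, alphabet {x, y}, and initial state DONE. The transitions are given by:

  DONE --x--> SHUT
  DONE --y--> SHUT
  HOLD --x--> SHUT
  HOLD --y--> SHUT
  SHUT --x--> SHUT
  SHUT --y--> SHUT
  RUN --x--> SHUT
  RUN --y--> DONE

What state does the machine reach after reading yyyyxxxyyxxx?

Trace: DONE -y-> SHUT -y-> SHUT -y-> SHUT -y-> SHUT -x-> SHUT -x-> SHUT -x-> SHUT -y-> SHUT -y-> SHUT -x-> SHUT -x-> SHUT -x-> SHUT

SHUT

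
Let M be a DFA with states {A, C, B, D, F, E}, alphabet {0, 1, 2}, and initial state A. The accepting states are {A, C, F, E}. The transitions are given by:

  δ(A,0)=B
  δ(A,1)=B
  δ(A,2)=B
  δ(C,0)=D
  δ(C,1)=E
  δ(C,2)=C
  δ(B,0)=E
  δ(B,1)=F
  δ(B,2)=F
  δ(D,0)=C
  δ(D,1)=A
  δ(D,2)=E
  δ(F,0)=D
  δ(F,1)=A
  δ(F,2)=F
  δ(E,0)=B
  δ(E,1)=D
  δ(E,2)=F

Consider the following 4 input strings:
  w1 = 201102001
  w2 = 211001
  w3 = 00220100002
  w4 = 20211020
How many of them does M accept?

2

w1: A → B → E → D → A → B → F → D → C → E  → end E, accepted
w2: A → B → F → A → B → E → D  → end D, rejected
w3: A → B → E → F → F → D → A → B → E → B → E → F  → end F, accepted
w4: A → B → E → F → A → B → E → F → D  → end D, rejected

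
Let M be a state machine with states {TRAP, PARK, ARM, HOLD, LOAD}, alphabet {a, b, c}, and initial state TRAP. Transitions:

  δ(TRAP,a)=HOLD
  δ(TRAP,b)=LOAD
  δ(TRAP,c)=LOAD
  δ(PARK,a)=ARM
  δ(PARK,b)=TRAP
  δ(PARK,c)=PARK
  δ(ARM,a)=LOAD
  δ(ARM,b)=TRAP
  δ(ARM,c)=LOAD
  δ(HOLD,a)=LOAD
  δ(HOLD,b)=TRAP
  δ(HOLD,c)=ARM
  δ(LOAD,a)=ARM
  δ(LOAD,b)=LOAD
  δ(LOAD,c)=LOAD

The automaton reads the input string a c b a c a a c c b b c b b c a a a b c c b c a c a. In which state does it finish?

ARM

start at TRAP
read 'a': TRAP → HOLD
read 'c': HOLD → ARM
read 'b': ARM → TRAP
read 'a': TRAP → HOLD
read 'c': HOLD → ARM
read 'a': ARM → LOAD
read 'a': LOAD → ARM
read 'c': ARM → LOAD
read 'c': LOAD → LOAD
read 'b': LOAD → LOAD
read 'b': LOAD → LOAD
read 'c': LOAD → LOAD
read 'b': LOAD → LOAD
read 'b': LOAD → LOAD
read 'c': LOAD → LOAD
read 'a': LOAD → ARM
read 'a': ARM → LOAD
read 'a': LOAD → ARM
read 'b': ARM → TRAP
read 'c': TRAP → LOAD
read 'c': LOAD → LOAD
read 'b': LOAD → LOAD
read 'c': LOAD → LOAD
read 'a': LOAD → ARM
read 'c': ARM → LOAD
read 'a': LOAD → ARM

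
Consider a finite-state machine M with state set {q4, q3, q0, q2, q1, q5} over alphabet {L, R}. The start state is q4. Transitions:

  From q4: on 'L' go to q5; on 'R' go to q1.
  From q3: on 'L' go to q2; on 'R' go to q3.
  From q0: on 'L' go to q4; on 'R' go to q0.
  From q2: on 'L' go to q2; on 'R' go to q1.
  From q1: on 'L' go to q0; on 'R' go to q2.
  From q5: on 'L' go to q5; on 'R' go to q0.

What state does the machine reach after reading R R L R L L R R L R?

q4 → q1 → q2 → q2 → q1 → q0 → q4 → q1 → q2 → q2 → q1

q1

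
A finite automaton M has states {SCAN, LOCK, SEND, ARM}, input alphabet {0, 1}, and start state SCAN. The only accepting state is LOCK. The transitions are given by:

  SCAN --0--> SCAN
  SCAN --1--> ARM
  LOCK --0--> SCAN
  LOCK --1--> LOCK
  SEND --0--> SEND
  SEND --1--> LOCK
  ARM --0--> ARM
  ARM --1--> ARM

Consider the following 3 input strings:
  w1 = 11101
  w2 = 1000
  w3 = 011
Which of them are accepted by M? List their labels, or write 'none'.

w1: Trace: SCAN -1-> ARM -1-> ARM -1-> ARM -0-> ARM -1-> ARM  → end ARM, rejected
w2: Trace: SCAN -1-> ARM -0-> ARM -0-> ARM -0-> ARM  → end ARM, rejected
w3: Trace: SCAN -0-> SCAN -1-> ARM -1-> ARM  → end ARM, rejected

none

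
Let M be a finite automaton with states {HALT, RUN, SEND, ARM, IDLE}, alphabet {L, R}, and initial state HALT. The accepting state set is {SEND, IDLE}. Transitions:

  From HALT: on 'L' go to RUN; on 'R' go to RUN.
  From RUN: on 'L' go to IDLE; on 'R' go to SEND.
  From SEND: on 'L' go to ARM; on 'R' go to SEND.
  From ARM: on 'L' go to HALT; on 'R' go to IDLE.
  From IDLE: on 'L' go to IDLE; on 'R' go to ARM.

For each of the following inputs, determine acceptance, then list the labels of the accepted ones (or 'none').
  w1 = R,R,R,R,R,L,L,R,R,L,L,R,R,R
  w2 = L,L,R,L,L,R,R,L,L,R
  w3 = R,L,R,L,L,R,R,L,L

w1: HALT → RUN → SEND → SEND → SEND → SEND → ARM → HALT → RUN → SEND → ARM → HALT → RUN → SEND → SEND  → end SEND, accepted
w2: HALT → RUN → IDLE → ARM → HALT → RUN → SEND → SEND → ARM → HALT → RUN  → end RUN, rejected
w3: HALT → RUN → IDLE → ARM → HALT → RUN → SEND → SEND → ARM → HALT  → end HALT, rejected

w1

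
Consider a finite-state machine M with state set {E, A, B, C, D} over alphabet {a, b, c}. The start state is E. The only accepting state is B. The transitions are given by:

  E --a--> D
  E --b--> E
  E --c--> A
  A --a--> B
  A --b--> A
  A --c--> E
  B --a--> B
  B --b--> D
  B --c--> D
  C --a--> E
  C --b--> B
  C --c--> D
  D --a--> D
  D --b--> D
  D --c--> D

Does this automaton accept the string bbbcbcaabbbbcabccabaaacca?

E → E → E → E → A → A → E → D → D → D → D → D → D → D → D → D → D → D → D → D → D → D → D → D → D → D
End state D is not accepting.

No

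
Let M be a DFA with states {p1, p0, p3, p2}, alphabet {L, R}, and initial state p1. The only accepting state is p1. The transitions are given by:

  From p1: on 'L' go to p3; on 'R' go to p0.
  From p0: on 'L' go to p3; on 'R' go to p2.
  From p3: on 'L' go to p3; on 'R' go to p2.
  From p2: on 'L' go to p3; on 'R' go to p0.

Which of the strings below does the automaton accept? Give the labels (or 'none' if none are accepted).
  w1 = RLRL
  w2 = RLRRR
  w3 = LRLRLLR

w1: p1 → p0 → p3 → p2 → p3  → end p3, rejected
w2: p1 → p0 → p3 → p2 → p0 → p2  → end p2, rejected
w3: p1 → p3 → p2 → p3 → p2 → p3 → p3 → p2  → end p2, rejected

none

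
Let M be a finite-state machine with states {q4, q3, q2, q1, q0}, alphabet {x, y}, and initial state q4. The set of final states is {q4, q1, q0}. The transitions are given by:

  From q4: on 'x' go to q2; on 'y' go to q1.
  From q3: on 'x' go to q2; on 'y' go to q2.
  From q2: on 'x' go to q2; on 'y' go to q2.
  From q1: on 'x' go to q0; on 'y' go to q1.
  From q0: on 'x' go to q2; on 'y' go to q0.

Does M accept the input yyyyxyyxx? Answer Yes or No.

No

q4 → q1 → q1 → q1 → q1 → q0 → q0 → q0 → q2 → q2
End state q2 is not accepting.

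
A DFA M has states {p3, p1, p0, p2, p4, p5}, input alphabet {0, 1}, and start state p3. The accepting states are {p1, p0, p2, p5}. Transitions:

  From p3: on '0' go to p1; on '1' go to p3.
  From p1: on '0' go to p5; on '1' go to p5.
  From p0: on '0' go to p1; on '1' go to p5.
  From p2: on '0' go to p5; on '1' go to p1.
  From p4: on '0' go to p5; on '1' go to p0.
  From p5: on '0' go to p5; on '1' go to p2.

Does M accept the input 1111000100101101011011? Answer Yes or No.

Trace: p3 -1-> p3 -1-> p3 -1-> p3 -1-> p3 -0-> p1 -0-> p5 -0-> p5 -1-> p2 -0-> p5 -0-> p5 -1-> p2 -0-> p5 -1-> p2 -1-> p1 -0-> p5 -1-> p2 -0-> p5 -1-> p2 -1-> p1 -0-> p5 -1-> p2 -1-> p1
End state p1 is accepting.

Yes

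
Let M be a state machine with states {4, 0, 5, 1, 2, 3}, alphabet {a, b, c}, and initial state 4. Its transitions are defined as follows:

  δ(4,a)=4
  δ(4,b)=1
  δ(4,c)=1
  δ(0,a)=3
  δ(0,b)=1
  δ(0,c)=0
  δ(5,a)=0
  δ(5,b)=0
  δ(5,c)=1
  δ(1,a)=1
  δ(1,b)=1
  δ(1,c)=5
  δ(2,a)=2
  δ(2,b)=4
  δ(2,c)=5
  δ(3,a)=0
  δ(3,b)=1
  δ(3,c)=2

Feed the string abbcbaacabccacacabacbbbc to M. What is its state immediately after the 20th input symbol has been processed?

4 → 4 → 1 → 1 → 5 → 0 → 3 → 0 → 0 → 3 → 1 → 5 → 1 → 1 → 5 → 0 → 0 → 3 → 1 → 1 → 5
After 20 symbols: 5.

5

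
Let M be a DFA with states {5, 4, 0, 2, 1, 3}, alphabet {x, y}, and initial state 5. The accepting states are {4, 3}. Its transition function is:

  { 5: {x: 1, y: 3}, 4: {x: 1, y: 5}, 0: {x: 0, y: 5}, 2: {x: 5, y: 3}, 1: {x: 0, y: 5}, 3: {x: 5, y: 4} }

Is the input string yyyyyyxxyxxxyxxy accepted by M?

start at 5
read 'y': 5 → 3
read 'y': 3 → 4
read 'y': 4 → 5
read 'y': 5 → 3
read 'y': 3 → 4
read 'y': 4 → 5
read 'x': 5 → 1
read 'x': 1 → 0
read 'y': 0 → 5
read 'x': 5 → 1
read 'x': 1 → 0
read 'x': 0 → 0
read 'y': 0 → 5
read 'x': 5 → 1
read 'x': 1 → 0
read 'y': 0 → 5
End state 5 is not accepting.

No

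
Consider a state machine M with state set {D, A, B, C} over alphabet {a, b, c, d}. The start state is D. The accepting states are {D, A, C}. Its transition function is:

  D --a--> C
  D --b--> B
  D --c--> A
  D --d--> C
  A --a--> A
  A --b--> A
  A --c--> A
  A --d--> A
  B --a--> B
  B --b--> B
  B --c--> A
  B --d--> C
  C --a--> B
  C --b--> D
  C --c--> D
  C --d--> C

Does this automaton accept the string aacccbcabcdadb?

Trace: D -a-> C -a-> B -c-> A -c-> A -c-> A -b-> A -c-> A -a-> A -b-> A -c-> A -d-> A -a-> A -d-> A -b-> A
End state A is accepting.

Yes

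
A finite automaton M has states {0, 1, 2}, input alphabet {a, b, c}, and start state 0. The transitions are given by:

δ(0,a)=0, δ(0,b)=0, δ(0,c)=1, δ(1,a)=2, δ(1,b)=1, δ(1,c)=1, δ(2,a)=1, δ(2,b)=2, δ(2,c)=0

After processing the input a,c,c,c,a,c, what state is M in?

0

start at 0
read 'a': 0 → 0
read 'c': 0 → 1
read 'c': 1 → 1
read 'c': 1 → 1
read 'a': 1 → 2
read 'c': 2 → 0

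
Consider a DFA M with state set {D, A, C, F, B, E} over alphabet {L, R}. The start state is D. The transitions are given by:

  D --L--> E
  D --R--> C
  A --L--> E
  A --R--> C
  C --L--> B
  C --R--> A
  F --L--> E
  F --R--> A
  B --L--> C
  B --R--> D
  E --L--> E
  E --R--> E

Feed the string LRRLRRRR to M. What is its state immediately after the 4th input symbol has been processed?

E

D → E → E → E → E
After 4 symbols: E.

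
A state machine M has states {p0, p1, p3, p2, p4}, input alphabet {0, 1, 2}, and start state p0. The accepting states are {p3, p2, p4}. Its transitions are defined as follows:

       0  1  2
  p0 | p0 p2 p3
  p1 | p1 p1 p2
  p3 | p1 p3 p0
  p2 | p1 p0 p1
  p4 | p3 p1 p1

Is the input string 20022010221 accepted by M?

Trace: p0 -2-> p3 -0-> p1 -0-> p1 -2-> p2 -2-> p1 -0-> p1 -1-> p1 -0-> p1 -2-> p2 -2-> p1 -1-> p1
End state p1 is not accepting.

No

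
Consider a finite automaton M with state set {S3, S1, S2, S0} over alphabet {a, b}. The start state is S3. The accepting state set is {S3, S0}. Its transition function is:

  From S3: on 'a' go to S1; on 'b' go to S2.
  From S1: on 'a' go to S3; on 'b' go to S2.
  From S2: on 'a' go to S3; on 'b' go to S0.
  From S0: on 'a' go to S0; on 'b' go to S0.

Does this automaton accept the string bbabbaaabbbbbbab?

S3 → S2 → S0 → S0 → S0 → S0 → S0 → S0 → S0 → S0 → S0 → S0 → S0 → S0 → S0 → S0 → S0
End state S0 is accepting.

Yes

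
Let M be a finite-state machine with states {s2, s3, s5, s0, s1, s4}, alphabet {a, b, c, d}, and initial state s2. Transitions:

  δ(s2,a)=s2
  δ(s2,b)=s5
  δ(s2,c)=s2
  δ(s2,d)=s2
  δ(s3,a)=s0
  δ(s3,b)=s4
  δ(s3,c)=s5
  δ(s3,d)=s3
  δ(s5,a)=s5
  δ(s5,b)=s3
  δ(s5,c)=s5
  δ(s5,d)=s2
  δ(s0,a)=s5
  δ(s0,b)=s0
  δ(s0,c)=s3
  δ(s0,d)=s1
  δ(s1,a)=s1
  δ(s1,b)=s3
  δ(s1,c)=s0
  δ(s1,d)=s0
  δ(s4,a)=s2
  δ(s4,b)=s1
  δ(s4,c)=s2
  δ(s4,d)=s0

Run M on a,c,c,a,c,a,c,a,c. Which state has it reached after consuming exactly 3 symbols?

s2

Trace: s2 -a-> s2 -c-> s2 -c-> s2
After 3 symbols: s2.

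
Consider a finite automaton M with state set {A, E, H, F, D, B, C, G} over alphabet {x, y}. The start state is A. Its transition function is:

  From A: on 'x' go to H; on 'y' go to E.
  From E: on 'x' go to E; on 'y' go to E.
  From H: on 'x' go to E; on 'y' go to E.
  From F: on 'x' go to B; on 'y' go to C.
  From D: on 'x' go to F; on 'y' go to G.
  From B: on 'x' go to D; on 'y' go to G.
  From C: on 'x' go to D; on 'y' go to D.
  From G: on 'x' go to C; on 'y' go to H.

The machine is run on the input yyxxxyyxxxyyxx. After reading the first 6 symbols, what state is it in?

start at A
read 'y': A → E
read 'y': E → E
read 'x': E → E
read 'x': E → E
read 'x': E → E
read 'y': E → E
After 6 symbols: E.

E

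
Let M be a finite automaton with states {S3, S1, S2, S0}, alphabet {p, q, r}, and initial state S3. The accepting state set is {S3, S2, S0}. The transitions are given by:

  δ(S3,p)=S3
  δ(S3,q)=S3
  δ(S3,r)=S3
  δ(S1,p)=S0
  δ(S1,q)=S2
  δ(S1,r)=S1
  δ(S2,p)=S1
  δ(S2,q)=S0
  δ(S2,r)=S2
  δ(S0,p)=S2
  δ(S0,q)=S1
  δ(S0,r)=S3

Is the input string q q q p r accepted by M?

Yes

Trace: S3 -q-> S3 -q-> S3 -q-> S3 -p-> S3 -r-> S3
End state S3 is accepting.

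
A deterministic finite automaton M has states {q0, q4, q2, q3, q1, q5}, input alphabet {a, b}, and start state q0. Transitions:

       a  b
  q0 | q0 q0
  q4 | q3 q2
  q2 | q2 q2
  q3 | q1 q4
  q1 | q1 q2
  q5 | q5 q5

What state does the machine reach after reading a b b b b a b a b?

q0

Trace: q0 -a-> q0 -b-> q0 -b-> q0 -b-> q0 -b-> q0 -a-> q0 -b-> q0 -a-> q0 -b-> q0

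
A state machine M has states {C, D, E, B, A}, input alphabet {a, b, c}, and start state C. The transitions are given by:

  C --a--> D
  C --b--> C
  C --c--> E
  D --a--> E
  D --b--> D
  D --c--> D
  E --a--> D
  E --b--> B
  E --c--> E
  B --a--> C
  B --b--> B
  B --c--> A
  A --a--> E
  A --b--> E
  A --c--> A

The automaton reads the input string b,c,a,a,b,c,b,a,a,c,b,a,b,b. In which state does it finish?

C

C → C → E → D → E → B → A → E → D → E → E → B → C → C → C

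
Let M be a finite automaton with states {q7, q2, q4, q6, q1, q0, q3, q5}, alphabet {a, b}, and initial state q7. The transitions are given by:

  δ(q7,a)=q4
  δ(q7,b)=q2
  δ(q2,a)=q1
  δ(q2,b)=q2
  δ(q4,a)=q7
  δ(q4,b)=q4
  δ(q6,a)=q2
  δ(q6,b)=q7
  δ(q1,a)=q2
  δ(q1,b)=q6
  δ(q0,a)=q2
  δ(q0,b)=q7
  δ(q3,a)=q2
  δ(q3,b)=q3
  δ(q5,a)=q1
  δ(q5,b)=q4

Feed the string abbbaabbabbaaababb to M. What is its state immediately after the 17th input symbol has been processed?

q2

start at q7
read 'a': q7 → q4
read 'b': q4 → q4
read 'b': q4 → q4
read 'b': q4 → q4
read 'a': q4 → q7
read 'a': q7 → q4
read 'b': q4 → q4
read 'b': q4 → q4
read 'a': q4 → q7
read 'b': q7 → q2
read 'b': q2 → q2
read 'a': q2 → q1
read 'a': q1 → q2
read 'a': q2 → q1
read 'b': q1 → q6
read 'a': q6 → q2
read 'b': q2 → q2
After 17 symbols: q2.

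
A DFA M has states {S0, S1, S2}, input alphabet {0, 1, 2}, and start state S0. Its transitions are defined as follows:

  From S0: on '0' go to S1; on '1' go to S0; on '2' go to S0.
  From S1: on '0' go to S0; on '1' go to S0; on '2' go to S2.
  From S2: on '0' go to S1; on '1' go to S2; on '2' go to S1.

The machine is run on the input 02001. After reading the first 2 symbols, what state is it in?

S2

start at S0
read '0': S0 → S1
read '2': S1 → S2
After 2 symbols: S2.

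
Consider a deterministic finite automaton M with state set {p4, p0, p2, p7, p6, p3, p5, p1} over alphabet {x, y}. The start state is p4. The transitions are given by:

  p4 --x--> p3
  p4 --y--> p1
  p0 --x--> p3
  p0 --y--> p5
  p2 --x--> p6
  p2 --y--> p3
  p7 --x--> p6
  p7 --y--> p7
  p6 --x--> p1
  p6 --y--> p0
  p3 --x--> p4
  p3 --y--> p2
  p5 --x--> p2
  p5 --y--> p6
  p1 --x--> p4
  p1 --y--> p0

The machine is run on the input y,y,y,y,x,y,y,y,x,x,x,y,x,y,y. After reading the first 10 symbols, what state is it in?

Trace: p4 -y-> p1 -y-> p0 -y-> p5 -y-> p6 -x-> p1 -y-> p0 -y-> p5 -y-> p6 -x-> p1 -x-> p4
After 10 symbols: p4.

p4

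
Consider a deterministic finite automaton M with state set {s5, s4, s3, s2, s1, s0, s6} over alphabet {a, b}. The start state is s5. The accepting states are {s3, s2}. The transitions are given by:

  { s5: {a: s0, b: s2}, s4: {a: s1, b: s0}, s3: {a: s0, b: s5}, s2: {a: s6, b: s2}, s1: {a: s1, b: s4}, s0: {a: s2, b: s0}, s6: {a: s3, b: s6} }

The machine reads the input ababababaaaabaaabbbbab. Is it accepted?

No

Trace: s5 -a-> s0 -b-> s0 -a-> s2 -b-> s2 -a-> s6 -b-> s6 -a-> s3 -b-> s5 -a-> s0 -a-> s2 -a-> s6 -a-> s3 -b-> s5 -a-> s0 -a-> s2 -a-> s6 -b-> s6 -b-> s6 -b-> s6 -b-> s6 -a-> s3 -b-> s5
End state s5 is not accepting.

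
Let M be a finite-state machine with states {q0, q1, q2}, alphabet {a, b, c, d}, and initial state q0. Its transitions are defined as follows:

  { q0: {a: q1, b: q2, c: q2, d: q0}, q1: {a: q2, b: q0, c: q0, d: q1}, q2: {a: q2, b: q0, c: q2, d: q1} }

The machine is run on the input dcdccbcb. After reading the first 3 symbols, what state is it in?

q1

start at q0
read 'd': q0 → q0
read 'c': q0 → q2
read 'd': q2 → q1
After 3 symbols: q1.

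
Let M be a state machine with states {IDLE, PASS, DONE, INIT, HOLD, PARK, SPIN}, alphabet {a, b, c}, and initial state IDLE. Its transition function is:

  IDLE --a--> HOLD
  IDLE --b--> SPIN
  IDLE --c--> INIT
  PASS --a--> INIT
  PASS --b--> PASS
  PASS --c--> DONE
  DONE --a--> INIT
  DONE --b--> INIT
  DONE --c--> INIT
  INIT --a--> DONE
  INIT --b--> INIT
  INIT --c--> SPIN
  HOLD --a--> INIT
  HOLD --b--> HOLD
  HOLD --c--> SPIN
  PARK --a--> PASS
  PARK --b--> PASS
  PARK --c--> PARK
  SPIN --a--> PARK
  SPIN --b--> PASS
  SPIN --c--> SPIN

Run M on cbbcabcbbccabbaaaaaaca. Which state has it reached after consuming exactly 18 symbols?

DONE

Trace: IDLE -c-> INIT -b-> INIT -b-> INIT -c-> SPIN -a-> PARK -b-> PASS -c-> DONE -b-> INIT -b-> INIT -c-> SPIN -c-> SPIN -a-> PARK -b-> PASS -b-> PASS -a-> INIT -a-> DONE -a-> INIT -a-> DONE
After 18 symbols: DONE.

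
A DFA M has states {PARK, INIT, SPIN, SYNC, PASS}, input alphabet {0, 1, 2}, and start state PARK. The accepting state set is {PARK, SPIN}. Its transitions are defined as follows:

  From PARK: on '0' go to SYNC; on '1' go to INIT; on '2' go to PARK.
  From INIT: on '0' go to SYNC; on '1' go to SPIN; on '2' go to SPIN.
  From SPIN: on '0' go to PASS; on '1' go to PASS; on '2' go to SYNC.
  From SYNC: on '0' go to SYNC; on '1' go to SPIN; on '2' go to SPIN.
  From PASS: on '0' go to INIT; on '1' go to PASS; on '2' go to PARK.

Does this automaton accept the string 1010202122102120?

PARK → INIT → SYNC → SPIN → PASS → PARK → SYNC → SPIN → PASS → PARK → PARK → INIT → SYNC → SPIN → PASS → PARK → SYNC
End state SYNC is not accepting.

No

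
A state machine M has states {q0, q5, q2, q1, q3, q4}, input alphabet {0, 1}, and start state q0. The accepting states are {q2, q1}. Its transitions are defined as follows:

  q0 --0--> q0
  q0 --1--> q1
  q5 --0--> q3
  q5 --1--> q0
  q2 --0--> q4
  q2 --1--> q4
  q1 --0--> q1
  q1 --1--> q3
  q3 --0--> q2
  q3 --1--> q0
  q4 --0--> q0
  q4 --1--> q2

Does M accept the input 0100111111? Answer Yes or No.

Yes

Trace: q0 -0-> q0 -1-> q1 -0-> q1 -0-> q1 -1-> q3 -1-> q0 -1-> q1 -1-> q3 -1-> q0 -1-> q1
End state q1 is accepting.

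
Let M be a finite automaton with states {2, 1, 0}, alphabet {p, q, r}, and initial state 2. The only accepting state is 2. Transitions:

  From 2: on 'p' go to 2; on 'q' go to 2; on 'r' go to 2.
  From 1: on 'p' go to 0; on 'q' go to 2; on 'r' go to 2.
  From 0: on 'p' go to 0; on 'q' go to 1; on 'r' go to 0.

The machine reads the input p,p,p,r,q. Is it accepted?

Yes

Trace: 2 -p-> 2 -p-> 2 -p-> 2 -r-> 2 -q-> 2
End state 2 is accepting.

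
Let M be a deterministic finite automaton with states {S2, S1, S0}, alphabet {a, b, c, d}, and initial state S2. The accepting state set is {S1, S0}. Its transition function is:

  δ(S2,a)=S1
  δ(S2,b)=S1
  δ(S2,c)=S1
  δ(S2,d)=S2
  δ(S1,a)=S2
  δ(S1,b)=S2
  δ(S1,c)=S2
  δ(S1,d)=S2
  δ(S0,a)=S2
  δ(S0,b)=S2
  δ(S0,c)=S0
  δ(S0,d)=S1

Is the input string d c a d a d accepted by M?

S2 → S2 → S1 → S2 → S2 → S1 → S2
End state S2 is not accepting.

No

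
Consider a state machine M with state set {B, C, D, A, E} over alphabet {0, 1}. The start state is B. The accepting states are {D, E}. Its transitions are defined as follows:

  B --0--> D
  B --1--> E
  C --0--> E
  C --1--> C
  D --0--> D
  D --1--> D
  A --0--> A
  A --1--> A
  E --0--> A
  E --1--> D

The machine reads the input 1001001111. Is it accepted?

Trace: B -1-> E -0-> A -0-> A -1-> A -0-> A -0-> A -1-> A -1-> A -1-> A -1-> A
End state A is not accepting.

No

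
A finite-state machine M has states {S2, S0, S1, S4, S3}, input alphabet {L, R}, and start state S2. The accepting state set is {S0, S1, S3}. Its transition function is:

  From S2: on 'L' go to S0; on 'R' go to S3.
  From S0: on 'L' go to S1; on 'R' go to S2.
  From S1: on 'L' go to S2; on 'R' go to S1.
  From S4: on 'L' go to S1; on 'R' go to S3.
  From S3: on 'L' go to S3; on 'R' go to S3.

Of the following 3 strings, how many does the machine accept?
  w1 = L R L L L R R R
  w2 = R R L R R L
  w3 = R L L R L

3

w1:
  start at S2
  read 'L': S2 → S0
  read 'R': S0 → S2
  read 'L': S2 → S0
  read 'L': S0 → S1
  read 'L': S1 → S2
  read 'R': S2 → S3
  read 'R': S3 → S3
  read 'R': S3 → S3
  end S3, accepted
w2:
  start at S2
  read 'R': S2 → S3
  read 'R': S3 → S3
  read 'L': S3 → S3
  read 'R': S3 → S3
  read 'R': S3 → S3
  read 'L': S3 → S3
  end S3, accepted
w3:
  start at S2
  read 'R': S2 → S3
  read 'L': S3 → S3
  read 'L': S3 → S3
  read 'R': S3 → S3
  read 'L': S3 → S3
  end S3, accepted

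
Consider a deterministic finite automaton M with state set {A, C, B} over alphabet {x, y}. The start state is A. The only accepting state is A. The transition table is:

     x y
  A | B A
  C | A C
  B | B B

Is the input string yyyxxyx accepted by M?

A → A → A → A → B → B → B → B
End state B is not accepting.

No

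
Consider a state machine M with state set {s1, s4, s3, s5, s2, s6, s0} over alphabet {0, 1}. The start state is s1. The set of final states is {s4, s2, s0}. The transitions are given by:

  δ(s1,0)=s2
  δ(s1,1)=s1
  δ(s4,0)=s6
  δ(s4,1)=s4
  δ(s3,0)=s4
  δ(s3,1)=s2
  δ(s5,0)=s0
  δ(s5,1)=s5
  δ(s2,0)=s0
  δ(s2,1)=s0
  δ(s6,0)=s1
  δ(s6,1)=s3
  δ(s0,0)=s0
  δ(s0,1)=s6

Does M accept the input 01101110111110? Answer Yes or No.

Trace: s1 -0-> s2 -1-> s0 -1-> s6 -0-> s1 -1-> s1 -1-> s1 -1-> s1 -0-> s2 -1-> s0 -1-> s6 -1-> s3 -1-> s2 -1-> s0 -0-> s0
End state s0 is accepting.

Yes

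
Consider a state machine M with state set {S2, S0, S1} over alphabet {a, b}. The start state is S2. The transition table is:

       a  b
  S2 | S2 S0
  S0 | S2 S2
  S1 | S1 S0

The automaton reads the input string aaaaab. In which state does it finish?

S0

S2 → S2 → S2 → S2 → S2 → S2 → S0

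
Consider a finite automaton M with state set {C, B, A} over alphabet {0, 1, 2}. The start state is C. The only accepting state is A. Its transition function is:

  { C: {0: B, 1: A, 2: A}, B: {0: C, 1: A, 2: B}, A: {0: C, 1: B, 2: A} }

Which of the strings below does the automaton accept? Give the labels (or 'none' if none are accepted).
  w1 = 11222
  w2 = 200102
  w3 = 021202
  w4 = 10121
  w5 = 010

w1: Trace: C -1-> A -1-> B -2-> B -2-> B -2-> B  → end B, rejected
w2: Trace: C -2-> A -0-> C -0-> B -1-> A -0-> C -2-> A  → end A, accepted
w3: Trace: C -0-> B -2-> B -1-> A -2-> A -0-> C -2-> A  → end A, accepted
w4: Trace: C -1-> A -0-> C -1-> A -2-> A -1-> B  → end B, rejected
w5: Trace: C -0-> B -1-> A -0-> C  → end C, rejected

w2, w3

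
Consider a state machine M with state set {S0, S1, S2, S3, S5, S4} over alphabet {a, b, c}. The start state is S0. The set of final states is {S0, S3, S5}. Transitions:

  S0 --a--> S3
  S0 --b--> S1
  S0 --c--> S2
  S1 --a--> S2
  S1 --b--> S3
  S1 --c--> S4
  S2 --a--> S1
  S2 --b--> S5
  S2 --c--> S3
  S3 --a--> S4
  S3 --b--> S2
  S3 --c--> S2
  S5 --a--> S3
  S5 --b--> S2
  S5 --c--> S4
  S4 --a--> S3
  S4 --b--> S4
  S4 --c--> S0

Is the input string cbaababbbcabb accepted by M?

start at S0
read 'c': S0 → S2
read 'b': S2 → S5
read 'a': S5 → S3
read 'a': S3 → S4
read 'b': S4 → S4
read 'a': S4 → S3
read 'b': S3 → S2
read 'b': S2 → S5
read 'b': S5 → S2
read 'c': S2 → S3
read 'a': S3 → S4
read 'b': S4 → S4
read 'b': S4 → S4
End state S4 is not accepting.

No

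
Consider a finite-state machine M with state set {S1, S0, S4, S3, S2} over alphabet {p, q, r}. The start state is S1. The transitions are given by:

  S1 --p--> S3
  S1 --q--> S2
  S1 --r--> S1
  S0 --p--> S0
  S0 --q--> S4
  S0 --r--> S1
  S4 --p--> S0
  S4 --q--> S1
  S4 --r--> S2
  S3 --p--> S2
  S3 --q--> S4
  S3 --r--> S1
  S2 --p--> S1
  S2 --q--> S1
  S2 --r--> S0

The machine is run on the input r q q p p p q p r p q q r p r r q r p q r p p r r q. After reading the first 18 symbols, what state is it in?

start at S1
read 'r': S1 → S1
read 'q': S1 → S2
read 'q': S2 → S1
read 'p': S1 → S3
read 'p': S3 → S2
read 'p': S2 → S1
read 'q': S1 → S2
read 'p': S2 → S1
read 'r': S1 → S1
read 'p': S1 → S3
read 'q': S3 → S4
read 'q': S4 → S1
read 'r': S1 → S1
read 'p': S1 → S3
read 'r': S3 → S1
read 'r': S1 → S1
read 'q': S1 → S2
read 'r': S2 → S0
After 18 symbols: S0.

S0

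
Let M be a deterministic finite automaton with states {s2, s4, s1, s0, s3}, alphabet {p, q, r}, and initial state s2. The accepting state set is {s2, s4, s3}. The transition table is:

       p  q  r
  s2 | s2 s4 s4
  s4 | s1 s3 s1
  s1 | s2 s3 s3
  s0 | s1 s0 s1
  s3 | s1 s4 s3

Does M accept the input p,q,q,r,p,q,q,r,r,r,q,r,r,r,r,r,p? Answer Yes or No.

No

s2 → s2 → s4 → s3 → s3 → s1 → s3 → s4 → s1 → s3 → s3 → s4 → s1 → s3 → s3 → s3 → s3 → s1
End state s1 is not accepting.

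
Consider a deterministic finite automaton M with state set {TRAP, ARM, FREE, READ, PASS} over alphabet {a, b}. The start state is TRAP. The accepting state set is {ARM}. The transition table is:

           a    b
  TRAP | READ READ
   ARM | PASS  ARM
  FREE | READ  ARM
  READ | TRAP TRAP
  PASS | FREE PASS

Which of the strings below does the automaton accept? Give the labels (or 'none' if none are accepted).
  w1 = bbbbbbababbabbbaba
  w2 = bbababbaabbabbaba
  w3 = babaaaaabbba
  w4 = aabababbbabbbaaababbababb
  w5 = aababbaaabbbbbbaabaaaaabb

w1: TRAP → READ → TRAP → READ → TRAP → READ → TRAP → READ → TRAP → READ → TRAP → READ → TRAP → READ → TRAP → READ → TRAP → READ → TRAP  → end TRAP, rejected
w2: TRAP → READ → TRAP → READ → TRAP → READ → TRAP → READ → TRAP → READ → TRAP → READ → TRAP → READ → TRAP → READ → TRAP → READ  → end READ, rejected
w3: TRAP → READ → TRAP → READ → TRAP → READ → TRAP → READ → TRAP → READ → TRAP → READ → TRAP  → end TRAP, rejected
w4: TRAP → READ → TRAP → READ → TRAP → READ → TRAP → READ → TRAP → READ → TRAP → READ → TRAP → READ → TRAP → READ → TRAP → READ → TRAP → READ → TRAP → READ → TRAP → READ → TRAP → READ  → end READ, rejected
w5: TRAP → READ → TRAP → READ → TRAP → READ → TRAP → READ → TRAP → READ → TRAP → READ → TRAP → READ → TRAP → READ → TRAP → READ → TRAP → READ → TRAP → READ → TRAP → READ → TRAP → READ  → end READ, rejected

none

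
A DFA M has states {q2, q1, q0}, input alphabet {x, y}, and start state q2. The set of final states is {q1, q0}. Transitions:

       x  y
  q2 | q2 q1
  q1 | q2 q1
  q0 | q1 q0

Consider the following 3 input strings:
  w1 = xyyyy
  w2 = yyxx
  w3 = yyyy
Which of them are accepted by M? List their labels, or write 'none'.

w1, w3

w1: Trace: q2 -x-> q2 -y-> q1 -y-> q1 -y-> q1 -y-> q1  → end q1, accepted
w2: Trace: q2 -y-> q1 -y-> q1 -x-> q2 -x-> q2  → end q2, rejected
w3: Trace: q2 -y-> q1 -y-> q1 -y-> q1 -y-> q1  → end q1, accepted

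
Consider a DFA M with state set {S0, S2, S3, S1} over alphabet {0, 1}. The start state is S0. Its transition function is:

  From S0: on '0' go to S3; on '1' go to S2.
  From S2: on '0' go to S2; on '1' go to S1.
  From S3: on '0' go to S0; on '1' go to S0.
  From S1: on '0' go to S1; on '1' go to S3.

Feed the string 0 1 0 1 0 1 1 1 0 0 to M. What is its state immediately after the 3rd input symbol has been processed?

S3

S0 → S3 → S0 → S3
After 3 symbols: S3.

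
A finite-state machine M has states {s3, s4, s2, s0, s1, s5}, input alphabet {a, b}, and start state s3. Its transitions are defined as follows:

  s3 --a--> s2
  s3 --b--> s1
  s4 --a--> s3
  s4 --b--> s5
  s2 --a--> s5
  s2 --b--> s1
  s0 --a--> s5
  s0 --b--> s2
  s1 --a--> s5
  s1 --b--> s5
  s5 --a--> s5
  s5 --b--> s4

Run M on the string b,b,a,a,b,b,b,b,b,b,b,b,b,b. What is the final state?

start at s3
read 'b': s3 → s1
read 'b': s1 → s5
read 'a': s5 → s5
read 'a': s5 → s5
read 'b': s5 → s4
read 'b': s4 → s5
read 'b': s5 → s4
read 'b': s4 → s5
read 'b': s5 → s4
read 'b': s4 → s5
read 'b': s5 → s4
read 'b': s4 → s5
read 'b': s5 → s4
read 'b': s4 → s5

s5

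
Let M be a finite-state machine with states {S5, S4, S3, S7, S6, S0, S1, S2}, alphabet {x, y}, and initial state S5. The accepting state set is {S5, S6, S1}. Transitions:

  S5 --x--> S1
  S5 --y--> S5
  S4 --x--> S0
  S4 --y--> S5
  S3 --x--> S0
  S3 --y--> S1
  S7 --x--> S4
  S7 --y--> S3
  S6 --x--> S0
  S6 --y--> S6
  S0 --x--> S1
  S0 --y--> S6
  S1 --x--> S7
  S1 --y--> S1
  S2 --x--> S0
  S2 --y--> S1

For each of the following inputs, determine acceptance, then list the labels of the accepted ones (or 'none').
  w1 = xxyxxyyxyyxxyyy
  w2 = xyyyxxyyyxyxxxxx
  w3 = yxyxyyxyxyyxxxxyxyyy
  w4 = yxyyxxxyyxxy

w1, w3, w4

w1: S5 → S1 → S7 → S3 → S0 → S1 → S1 → S1 → S7 → S3 → S1 → S7 → S4 → S5 → S5 → S5  → end S5, accepted
w2: S5 → S1 → S1 → S1 → S1 → S7 → S4 → S5 → S5 → S5 → S1 → S1 → S7 → S4 → S0 → S1 → S7  → end S7, rejected
w3: S5 → S5 → S1 → S1 → S7 → S3 → S1 → S7 → S3 → S0 → S6 → S6 → S0 → S1 → S7 → S4 → S5 → S1 → S1 → S1 → S1  → end S1, accepted
w4: S5 → S5 → S1 → S1 → S1 → S7 → S4 → S0 → S6 → S6 → S0 → S1 → S1  → end S1, accepted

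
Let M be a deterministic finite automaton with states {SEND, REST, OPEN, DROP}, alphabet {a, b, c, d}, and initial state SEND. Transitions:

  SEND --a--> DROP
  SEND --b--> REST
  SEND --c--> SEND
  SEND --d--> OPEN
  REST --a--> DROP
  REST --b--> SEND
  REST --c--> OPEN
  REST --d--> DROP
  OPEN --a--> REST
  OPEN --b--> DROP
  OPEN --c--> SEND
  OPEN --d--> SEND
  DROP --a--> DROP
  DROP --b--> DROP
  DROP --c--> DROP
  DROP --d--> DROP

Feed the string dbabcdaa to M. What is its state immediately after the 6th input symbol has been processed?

DROP

start at SEND
read 'd': SEND → OPEN
read 'b': OPEN → DROP
read 'a': DROP → DROP
read 'b': DROP → DROP
read 'c': DROP → DROP
read 'd': DROP → DROP
After 6 symbols: DROP.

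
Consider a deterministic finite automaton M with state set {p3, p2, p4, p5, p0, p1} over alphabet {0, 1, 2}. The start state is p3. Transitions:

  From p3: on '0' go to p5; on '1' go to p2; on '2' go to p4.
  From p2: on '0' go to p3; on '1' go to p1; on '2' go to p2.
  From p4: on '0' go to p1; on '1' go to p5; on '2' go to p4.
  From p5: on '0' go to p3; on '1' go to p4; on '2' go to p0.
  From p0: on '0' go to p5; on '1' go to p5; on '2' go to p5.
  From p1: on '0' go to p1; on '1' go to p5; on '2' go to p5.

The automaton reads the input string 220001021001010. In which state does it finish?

p3

p3 → p4 → p4 → p1 → p1 → p1 → p5 → p3 → p4 → p5 → p3 → p5 → p4 → p1 → p5 → p3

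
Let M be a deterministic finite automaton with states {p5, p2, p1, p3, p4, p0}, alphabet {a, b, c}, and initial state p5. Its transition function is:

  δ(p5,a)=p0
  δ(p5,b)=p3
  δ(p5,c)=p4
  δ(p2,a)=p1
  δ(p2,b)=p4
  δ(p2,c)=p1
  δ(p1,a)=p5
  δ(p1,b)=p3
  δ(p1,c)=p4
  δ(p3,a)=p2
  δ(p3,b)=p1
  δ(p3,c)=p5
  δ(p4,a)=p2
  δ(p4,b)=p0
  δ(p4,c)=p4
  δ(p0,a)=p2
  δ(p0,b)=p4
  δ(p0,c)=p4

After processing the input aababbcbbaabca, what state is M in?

p0

start at p5
read 'a': p5 → p0
read 'a': p0 → p2
read 'b': p2 → p4
read 'a': p4 → p2
read 'b': p2 → p4
read 'b': p4 → p0
read 'c': p0 → p4
read 'b': p4 → p0
read 'b': p0 → p4
read 'a': p4 → p2
read 'a': p2 → p1
read 'b': p1 → p3
read 'c': p3 → p5
read 'a': p5 → p0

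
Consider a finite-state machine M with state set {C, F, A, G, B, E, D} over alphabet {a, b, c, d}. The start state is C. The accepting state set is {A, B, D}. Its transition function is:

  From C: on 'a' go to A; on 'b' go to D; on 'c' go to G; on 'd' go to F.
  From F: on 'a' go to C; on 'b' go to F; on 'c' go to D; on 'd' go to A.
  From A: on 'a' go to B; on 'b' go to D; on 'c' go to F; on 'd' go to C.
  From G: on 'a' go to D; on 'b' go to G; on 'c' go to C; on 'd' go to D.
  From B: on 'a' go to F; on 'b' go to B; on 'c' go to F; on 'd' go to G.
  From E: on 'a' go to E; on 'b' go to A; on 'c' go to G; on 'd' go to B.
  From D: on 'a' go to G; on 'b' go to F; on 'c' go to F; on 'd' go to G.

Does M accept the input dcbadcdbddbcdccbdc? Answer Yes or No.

No

Trace: C -d-> F -c-> D -b-> F -a-> C -d-> F -c-> D -d-> G -b-> G -d-> D -d-> G -b-> G -c-> C -d-> F -c-> D -c-> F -b-> F -d-> A -c-> F
End state F is not accepting.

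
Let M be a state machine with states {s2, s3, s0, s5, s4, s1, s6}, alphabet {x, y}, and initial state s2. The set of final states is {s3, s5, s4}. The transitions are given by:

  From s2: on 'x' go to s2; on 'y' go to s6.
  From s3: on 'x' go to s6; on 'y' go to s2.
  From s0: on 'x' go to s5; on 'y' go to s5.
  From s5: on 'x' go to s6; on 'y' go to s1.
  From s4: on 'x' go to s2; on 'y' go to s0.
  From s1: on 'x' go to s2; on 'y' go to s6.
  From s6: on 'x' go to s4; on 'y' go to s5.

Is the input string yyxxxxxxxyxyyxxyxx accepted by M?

start at s2
read 'y': s2 → s6
read 'y': s6 → s5
read 'x': s5 → s6
read 'x': s6 → s4
read 'x': s4 → s2
read 'x': s2 → s2
read 'x': s2 → s2
read 'x': s2 → s2
read 'x': s2 → s2
read 'y': s2 → s6
read 'x': s6 → s4
read 'y': s4 → s0
read 'y': s0 → s5
read 'x': s5 → s6
read 'x': s6 → s4
read 'y': s4 → s0
read 'x': s0 → s5
read 'x': s5 → s6
End state s6 is not accepting.

No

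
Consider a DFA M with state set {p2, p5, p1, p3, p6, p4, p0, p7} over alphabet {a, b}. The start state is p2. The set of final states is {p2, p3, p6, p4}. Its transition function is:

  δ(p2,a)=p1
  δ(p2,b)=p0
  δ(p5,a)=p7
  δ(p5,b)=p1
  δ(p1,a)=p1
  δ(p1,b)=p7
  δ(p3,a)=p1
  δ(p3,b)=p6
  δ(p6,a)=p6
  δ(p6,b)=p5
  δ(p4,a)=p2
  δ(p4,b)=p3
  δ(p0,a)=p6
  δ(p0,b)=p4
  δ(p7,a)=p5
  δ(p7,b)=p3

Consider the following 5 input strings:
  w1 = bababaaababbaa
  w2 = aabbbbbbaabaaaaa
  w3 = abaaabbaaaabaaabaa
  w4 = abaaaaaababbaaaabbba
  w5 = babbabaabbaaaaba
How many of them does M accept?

w1: p2 → p0 → p6 → p5 → p7 → p3 → p1 → p1 → p1 → p7 → p5 → p1 → p7 → p5 → p7  → end p7, rejected
w2: p2 → p1 → p1 → p7 → p3 → p6 → p5 → p1 → p7 → p5 → p7 → p3 → p1 → p1 → p1 → p1 → p1  → end p1, rejected
w3: p2 → p1 → p7 → p5 → p7 → p5 → p1 → p7 → p5 → p7 → p5 → p7 → p3 → p1 → p1 → p1 → p7 → p5 → p7  → end p7, rejected
w4: p2 → p1 → p7 → p5 → p7 → p5 → p7 → p5 → p7 → p3 → p1 → p7 → p3 → p1 → p1 → p1 → p1 → p7 → p3 → p6 → p6  → end p6, accepted
w5: p2 → p0 → p6 → p5 → p1 → p1 → p7 → p5 → p7 → p3 → p6 → p6 → p6 → p6 → p6 → p5 → p7  → end p7, rejected

1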